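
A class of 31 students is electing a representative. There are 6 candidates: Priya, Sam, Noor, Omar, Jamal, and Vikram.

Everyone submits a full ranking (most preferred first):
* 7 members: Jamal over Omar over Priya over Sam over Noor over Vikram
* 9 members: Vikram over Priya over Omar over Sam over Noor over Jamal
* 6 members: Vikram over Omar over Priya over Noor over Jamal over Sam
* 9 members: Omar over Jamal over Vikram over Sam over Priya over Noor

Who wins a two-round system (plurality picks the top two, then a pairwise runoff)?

Omar

Round 1 first-place votes: Priya 0, Sam 0, Noor 0, Omar 9, Jamal 7, Vikram 15. Vikram and Omar advance.
Runoff: Vikram is ranked above Omar on 15 ballots, Omar above Vikram on 16.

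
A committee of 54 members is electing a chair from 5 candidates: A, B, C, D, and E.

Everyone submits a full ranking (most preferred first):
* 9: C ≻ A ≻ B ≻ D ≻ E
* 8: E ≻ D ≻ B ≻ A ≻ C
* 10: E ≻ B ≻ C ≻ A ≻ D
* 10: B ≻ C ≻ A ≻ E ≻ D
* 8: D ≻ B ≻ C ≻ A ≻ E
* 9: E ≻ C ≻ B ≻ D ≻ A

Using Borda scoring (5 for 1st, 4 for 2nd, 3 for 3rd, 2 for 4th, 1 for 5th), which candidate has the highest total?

B

A: 9×4 + 8×2 + 10×2 + 10×3 + 8×2 + 9×1 = 127
B: 9×3 + 8×3 + 10×4 + 10×5 + 8×4 + 9×3 = 200
C: 9×5 + 8×1 + 10×3 + 10×4 + 8×3 + 9×4 = 183
D: 9×2 + 8×4 + 10×1 + 10×1 + 8×5 + 9×2 = 128
E: 9×1 + 8×5 + 10×5 + 10×2 + 8×1 + 9×5 = 172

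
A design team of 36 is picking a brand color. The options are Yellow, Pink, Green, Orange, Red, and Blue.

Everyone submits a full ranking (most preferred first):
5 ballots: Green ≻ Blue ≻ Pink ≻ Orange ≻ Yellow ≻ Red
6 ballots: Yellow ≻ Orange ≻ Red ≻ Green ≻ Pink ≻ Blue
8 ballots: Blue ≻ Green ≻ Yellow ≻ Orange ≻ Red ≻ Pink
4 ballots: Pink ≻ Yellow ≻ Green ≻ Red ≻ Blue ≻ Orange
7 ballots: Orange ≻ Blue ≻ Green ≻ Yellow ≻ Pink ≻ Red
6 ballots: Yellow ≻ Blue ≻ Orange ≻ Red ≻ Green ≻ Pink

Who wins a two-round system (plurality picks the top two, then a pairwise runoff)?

Round 1 first-place votes: Yellow 12, Pink 4, Green 5, Orange 7, Red 0, Blue 8. Yellow and Blue advance.
Runoff: Yellow is ranked above Blue on 16 ballots, Blue above Yellow on 20.

Blue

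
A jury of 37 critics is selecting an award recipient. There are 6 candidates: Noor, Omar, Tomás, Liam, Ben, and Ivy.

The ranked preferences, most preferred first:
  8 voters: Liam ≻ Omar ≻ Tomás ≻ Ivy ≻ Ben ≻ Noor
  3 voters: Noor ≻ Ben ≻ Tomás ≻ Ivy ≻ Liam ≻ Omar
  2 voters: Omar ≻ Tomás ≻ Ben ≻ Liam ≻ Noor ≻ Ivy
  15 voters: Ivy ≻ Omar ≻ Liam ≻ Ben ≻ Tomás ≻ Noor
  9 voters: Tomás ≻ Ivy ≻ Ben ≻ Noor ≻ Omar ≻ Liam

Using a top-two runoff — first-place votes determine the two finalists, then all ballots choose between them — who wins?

Round 1 first-place votes: Noor 3, Omar 2, Tomás 9, Liam 8, Ben 0, Ivy 15. Ivy and Tomás advance.
Runoff: Ivy is ranked above Tomás on 15 ballots, Tomás above Ivy on 22.

Tomás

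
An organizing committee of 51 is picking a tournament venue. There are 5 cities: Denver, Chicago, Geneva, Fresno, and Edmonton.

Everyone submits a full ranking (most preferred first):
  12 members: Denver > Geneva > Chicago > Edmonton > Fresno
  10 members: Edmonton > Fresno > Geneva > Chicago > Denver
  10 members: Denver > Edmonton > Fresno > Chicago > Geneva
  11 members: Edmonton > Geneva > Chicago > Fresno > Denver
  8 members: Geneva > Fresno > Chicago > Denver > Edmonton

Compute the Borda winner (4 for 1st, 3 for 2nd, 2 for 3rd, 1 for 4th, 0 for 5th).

Denver: 12×4 + 10×0 + 10×4 + 11×0 + 8×1 = 96
Chicago: 12×2 + 10×1 + 10×1 + 11×2 + 8×2 = 82
Geneva: 12×3 + 10×2 + 10×0 + 11×3 + 8×4 = 121
Fresno: 12×0 + 10×3 + 10×2 + 11×1 + 8×3 = 85
Edmonton: 12×1 + 10×4 + 10×3 + 11×4 + 8×0 = 126

Edmonton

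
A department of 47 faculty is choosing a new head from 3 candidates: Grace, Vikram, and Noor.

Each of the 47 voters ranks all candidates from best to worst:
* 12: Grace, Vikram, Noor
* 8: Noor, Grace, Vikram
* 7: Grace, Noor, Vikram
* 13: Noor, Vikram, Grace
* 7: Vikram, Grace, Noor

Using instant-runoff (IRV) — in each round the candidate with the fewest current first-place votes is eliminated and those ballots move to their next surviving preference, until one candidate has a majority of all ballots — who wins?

Grace

Round 1: Grace 19, Vikram 7, Noor 21. Vikram eliminated.
Round 2: Grace 26, Noor 21. Grace has a majority (≥24).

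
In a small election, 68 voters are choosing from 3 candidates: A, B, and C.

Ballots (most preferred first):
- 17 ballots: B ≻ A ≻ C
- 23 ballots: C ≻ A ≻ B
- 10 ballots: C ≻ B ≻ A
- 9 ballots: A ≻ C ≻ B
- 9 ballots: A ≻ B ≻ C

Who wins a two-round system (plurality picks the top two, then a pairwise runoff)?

A

Round 1 first-place votes: A 18, B 17, C 33. C and A advance.
Runoff: C is ranked above A on 33 ballots, A above C on 35.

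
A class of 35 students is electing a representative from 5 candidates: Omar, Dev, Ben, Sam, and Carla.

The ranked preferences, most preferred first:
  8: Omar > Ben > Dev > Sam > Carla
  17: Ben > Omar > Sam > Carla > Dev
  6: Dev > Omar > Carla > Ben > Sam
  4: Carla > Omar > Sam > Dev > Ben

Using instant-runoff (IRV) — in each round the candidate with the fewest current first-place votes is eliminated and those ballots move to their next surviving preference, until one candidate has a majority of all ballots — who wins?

Round 1: Omar 8, Dev 6, Ben 17, Sam 0, Carla 4. Sam eliminated.
Round 2: Omar 8, Dev 6, Ben 17, Carla 4. Carla eliminated.
Round 3: Omar 12, Dev 6, Ben 17. Dev eliminated.
Round 4: Omar 18, Ben 17. Omar has a majority (≥18).

Omar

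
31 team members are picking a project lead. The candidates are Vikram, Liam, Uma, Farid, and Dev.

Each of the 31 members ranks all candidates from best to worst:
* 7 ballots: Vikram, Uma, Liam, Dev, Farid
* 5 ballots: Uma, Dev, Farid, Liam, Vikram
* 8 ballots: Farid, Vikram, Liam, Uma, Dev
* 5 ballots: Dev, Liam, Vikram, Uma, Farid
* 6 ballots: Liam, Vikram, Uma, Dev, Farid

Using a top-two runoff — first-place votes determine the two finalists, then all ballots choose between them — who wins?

Round 1 first-place votes: Vikram 7, Liam 6, Uma 5, Farid 8, Dev 5. Farid and Vikram advance.
Runoff: Farid is ranked above Vikram on 13 ballots, Vikram above Farid on 18.

Vikram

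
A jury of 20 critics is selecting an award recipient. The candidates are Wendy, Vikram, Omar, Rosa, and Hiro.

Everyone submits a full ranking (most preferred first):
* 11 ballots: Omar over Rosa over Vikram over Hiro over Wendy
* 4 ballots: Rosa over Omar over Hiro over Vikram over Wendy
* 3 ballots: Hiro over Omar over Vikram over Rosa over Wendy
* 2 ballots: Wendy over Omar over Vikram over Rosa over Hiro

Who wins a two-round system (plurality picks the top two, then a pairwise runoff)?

Round 1 first-place votes: Wendy 2, Vikram 0, Omar 11, Rosa 4, Hiro 3. Omar and Rosa advance.
Runoff: Omar is ranked above Rosa on 16 ballots, Rosa above Omar on 4.

Omar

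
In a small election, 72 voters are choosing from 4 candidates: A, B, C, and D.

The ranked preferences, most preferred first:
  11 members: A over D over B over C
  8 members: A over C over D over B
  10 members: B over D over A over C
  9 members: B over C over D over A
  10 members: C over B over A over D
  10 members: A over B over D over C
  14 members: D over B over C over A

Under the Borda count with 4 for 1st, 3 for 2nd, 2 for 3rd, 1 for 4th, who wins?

B

A: 11×4 + 8×4 + 10×2 + 9×1 + 10×2 + 10×4 + 14×1 = 179
B: 11×2 + 8×1 + 10×4 + 9×4 + 10×3 + 10×3 + 14×3 = 208
C: 11×1 + 8×3 + 10×1 + 9×3 + 10×4 + 10×1 + 14×2 = 150
D: 11×3 + 8×2 + 10×3 + 9×2 + 10×1 + 10×2 + 14×4 = 183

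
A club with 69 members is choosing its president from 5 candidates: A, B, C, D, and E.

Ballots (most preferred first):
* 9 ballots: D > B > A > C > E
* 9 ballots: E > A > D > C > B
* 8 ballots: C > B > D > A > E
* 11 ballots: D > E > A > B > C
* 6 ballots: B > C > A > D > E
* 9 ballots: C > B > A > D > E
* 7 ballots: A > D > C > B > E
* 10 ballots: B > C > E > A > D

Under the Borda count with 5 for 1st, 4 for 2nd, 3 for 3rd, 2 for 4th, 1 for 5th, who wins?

A: 9×3 + 9×4 + 8×2 + 11×3 + 6×3 + 9×3 + 7×5 + 10×2 = 212
B: 9×4 + 9×1 + 8×4 + 11×2 + 6×5 + 9×4 + 7×2 + 10×5 = 229
C: 9×2 + 9×2 + 8×5 + 11×1 + 6×4 + 9×5 + 7×3 + 10×4 = 217
D: 9×5 + 9×3 + 8×3 + 11×5 + 6×2 + 9×2 + 7×4 + 10×1 = 219
E: 9×1 + 9×5 + 8×1 + 11×4 + 6×1 + 9×1 + 7×1 + 10×3 = 158

B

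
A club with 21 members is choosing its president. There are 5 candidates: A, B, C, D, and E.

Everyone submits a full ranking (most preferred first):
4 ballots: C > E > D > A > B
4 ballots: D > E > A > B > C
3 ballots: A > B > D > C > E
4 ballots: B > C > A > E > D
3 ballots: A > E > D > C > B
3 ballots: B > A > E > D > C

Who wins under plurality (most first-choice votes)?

B

First-place votes: A 6, B 7, C 4, D 4, E 0.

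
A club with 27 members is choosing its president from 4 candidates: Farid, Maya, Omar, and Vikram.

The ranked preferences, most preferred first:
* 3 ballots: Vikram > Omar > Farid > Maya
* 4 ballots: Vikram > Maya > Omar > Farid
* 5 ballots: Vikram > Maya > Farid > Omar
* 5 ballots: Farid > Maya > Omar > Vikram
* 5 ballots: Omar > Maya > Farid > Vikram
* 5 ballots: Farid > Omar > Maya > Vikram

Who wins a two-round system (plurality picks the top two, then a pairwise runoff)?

Farid

Round 1 first-place votes: Farid 10, Maya 0, Omar 5, Vikram 12. Vikram and Farid advance.
Runoff: Vikram is ranked above Farid on 12 ballots, Farid above Vikram on 15.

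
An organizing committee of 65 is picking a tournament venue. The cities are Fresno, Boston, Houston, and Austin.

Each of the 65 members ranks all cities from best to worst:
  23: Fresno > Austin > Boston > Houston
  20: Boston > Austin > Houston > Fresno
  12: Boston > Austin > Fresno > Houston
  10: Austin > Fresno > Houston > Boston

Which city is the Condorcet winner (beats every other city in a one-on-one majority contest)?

Austin

Austin vs Fresno: 42–23
Austin vs Boston: 33–32
Austin vs Houston: 65–0
Austin beats every other city.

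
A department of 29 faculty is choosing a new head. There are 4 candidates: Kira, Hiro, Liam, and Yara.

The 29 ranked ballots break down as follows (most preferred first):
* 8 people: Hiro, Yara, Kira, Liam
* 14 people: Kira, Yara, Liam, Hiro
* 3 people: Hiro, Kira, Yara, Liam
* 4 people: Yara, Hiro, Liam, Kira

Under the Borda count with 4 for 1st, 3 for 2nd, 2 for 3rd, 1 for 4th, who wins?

Yara

Kira: 8×2 + 14×4 + 3×3 + 4×1 = 85
Hiro: 8×4 + 14×1 + 3×4 + 4×3 = 70
Liam: 8×1 + 14×2 + 3×1 + 4×2 = 47
Yara: 8×3 + 14×3 + 3×2 + 4×4 = 88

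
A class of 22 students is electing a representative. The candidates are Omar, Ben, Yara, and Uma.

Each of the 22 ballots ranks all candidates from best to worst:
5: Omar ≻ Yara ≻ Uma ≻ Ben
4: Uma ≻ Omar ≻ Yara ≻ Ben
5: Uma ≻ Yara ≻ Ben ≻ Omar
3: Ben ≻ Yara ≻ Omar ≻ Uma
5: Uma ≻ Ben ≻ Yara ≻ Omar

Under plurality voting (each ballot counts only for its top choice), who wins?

First-place votes: Omar 5, Ben 3, Yara 0, Uma 14.

Uma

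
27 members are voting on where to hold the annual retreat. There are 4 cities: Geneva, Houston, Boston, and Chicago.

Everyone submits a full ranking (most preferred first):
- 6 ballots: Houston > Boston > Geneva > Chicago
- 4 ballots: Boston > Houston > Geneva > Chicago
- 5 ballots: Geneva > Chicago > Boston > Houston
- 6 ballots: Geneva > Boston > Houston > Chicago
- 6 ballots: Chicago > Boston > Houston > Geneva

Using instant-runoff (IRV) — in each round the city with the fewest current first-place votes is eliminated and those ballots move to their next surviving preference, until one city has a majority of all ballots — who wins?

Houston

Round 1: Geneva 11, Houston 6, Boston 4, Chicago 6. Boston eliminated.
Round 2: Geneva 11, Houston 10, Chicago 6. Chicago eliminated.
Round 3: Geneva 11, Houston 16. Houston has a majority (≥14).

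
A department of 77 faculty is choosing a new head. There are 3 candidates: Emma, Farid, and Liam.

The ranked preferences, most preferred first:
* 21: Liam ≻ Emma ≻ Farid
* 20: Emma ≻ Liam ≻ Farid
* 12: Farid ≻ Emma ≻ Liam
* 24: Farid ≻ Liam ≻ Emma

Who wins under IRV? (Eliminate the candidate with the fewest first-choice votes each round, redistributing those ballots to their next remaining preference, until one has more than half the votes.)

Round 1: Emma 20, Farid 36, Liam 21. Emma eliminated.
Round 2: Farid 36, Liam 41. Liam has a majority (≥39).

Liam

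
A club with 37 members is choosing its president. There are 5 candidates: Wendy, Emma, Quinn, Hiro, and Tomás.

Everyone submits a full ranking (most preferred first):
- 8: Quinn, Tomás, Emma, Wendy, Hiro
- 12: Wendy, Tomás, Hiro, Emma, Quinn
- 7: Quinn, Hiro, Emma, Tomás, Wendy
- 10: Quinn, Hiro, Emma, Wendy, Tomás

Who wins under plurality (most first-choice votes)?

First-place votes: Wendy 12, Emma 0, Quinn 25, Hiro 0, Tomás 0.

Quinn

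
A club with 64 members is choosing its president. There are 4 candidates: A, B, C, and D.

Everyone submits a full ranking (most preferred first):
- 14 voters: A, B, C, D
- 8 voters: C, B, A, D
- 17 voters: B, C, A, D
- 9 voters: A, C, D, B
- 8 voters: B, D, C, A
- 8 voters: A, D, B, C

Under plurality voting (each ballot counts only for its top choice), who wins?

First-place votes: A 31, B 25, C 8, D 0.

A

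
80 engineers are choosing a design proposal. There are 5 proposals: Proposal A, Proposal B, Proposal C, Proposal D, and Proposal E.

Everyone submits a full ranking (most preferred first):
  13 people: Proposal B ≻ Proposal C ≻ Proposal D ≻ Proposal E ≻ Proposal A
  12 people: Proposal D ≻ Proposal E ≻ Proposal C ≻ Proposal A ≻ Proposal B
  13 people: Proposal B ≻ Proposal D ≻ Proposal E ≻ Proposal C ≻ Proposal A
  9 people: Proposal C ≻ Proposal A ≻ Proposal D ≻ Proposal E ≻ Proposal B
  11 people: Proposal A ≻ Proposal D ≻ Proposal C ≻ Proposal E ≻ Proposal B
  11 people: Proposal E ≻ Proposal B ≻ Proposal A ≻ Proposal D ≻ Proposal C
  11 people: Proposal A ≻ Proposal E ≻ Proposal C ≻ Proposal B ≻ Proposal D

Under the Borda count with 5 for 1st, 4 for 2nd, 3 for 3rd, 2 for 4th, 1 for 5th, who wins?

Proposal A: 13×1 + 12×2 + 13×1 + 9×4 + 11×5 + 11×3 + 11×5 = 229
Proposal B: 13×5 + 12×1 + 13×5 + 9×1 + 11×1 + 11×4 + 11×2 = 228
Proposal C: 13×4 + 12×3 + 13×2 + 9×5 + 11×3 + 11×1 + 11×3 = 236
Proposal D: 13×3 + 12×5 + 13×4 + 9×3 + 11×4 + 11×2 + 11×1 = 255
Proposal E: 13×2 + 12×4 + 13×3 + 9×2 + 11×2 + 11×5 + 11×4 = 252

Proposal D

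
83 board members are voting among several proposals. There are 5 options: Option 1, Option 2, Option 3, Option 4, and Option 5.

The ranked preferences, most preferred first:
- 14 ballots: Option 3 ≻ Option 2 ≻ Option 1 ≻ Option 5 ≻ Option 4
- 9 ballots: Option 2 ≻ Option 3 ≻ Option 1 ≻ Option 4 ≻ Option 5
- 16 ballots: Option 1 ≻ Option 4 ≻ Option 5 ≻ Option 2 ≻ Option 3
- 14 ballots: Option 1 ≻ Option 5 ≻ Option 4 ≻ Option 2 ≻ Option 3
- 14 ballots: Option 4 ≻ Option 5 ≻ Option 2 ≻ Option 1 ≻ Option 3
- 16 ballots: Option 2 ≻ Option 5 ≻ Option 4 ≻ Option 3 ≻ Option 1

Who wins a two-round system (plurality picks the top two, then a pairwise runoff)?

Round 1 first-place votes: Option 1 30, Option 2 25, Option 3 14, Option 4 14, Option 5 0. Option 1 and Option 2 advance.
Runoff: Option 1 is ranked above Option 2 on 30 ballots, Option 2 above Option 1 on 53.

Option 2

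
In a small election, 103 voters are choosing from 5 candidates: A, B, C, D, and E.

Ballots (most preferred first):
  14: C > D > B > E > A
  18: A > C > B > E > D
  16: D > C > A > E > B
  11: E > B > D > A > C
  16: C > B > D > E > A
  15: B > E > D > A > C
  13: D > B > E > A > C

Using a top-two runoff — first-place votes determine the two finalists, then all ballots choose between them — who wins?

D

Round 1 first-place votes: A 18, B 15, C 30, D 29, E 11. C and D advance.
Runoff: C is ranked above D on 48 ballots, D above C on 55.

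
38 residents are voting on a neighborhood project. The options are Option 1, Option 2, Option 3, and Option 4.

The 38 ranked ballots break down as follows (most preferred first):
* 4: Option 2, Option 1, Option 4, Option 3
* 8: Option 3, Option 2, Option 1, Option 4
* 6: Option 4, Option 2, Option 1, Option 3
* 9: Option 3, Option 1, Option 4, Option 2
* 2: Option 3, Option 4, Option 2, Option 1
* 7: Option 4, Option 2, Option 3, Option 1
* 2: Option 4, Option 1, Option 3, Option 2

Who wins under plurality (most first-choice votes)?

Option 3

First-place votes: Option 1 0, Option 2 4, Option 3 19, Option 4 15.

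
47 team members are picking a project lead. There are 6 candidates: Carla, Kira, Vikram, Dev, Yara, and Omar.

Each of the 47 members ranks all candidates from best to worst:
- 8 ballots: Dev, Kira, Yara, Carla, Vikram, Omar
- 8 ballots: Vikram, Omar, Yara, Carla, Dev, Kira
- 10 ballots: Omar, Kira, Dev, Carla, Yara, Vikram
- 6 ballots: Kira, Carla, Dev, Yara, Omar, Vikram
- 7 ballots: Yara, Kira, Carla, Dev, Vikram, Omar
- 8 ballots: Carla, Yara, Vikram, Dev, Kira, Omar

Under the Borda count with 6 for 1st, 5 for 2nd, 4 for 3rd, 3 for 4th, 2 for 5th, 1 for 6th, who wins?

Kira

Carla: 8×3 + 8×3 + 10×3 + 6×5 + 7×4 + 8×6 = 184
Kira: 8×5 + 8×1 + 10×5 + 6×6 + 7×5 + 8×2 = 185
Vikram: 8×2 + 8×6 + 10×1 + 6×1 + 7×2 + 8×4 = 126
Dev: 8×6 + 8×2 + 10×4 + 6×4 + 7×3 + 8×3 = 173
Yara: 8×4 + 8×4 + 10×2 + 6×3 + 7×6 + 8×5 = 184
Omar: 8×1 + 8×5 + 10×6 + 6×2 + 7×1 + 8×1 = 135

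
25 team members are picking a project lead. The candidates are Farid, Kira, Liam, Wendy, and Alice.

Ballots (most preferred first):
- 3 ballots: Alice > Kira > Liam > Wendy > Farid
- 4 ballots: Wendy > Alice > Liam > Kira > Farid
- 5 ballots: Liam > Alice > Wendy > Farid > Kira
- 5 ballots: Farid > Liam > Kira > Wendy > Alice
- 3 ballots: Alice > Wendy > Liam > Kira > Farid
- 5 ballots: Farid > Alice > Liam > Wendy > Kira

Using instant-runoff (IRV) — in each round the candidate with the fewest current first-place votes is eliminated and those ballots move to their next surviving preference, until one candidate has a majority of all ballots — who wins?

Round 1: Farid 10, Kira 0, Liam 5, Wendy 4, Alice 6. Kira eliminated.
Round 2: Farid 10, Liam 5, Wendy 4, Alice 6. Wendy eliminated.
Round 3: Farid 10, Liam 5, Alice 10. Liam eliminated.
Round 4: Farid 10, Alice 15. Alice has a majority (≥13).

Alice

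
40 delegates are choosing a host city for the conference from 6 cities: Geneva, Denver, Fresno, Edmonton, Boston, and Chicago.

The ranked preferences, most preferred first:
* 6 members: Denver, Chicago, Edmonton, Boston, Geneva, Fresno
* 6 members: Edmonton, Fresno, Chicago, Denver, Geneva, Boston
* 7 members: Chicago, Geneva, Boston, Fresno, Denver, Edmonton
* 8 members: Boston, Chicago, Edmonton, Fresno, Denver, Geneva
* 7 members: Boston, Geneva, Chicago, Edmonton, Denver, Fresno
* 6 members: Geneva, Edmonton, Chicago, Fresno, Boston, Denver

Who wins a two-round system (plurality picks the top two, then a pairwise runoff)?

Chicago

Round 1 first-place votes: Geneva 6, Denver 6, Fresno 0, Edmonton 6, Boston 15, Chicago 7. Boston and Chicago advance.
Runoff: Boston is ranked above Chicago on 15 ballots, Chicago above Boston on 25.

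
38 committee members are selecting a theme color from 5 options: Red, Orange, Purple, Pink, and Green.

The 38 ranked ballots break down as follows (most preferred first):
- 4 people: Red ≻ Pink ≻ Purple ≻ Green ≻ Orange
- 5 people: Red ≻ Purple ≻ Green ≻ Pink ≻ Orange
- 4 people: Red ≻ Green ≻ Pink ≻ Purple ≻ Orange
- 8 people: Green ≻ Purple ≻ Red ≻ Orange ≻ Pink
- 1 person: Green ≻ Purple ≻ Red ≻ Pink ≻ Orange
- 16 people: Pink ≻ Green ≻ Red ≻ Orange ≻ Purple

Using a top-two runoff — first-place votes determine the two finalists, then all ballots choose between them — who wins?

Round 1 first-place votes: Red 13, Orange 0, Purple 0, Pink 16, Green 9. Pink and Red advance.
Runoff: Pink is ranked above Red on 16 ballots, Red above Pink on 22.

Red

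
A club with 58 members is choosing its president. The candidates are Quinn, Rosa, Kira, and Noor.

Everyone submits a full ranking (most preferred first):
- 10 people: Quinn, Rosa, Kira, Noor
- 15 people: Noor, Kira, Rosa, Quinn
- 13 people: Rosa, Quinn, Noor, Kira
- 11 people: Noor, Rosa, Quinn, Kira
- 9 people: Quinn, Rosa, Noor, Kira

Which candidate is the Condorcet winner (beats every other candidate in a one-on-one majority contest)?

Rosa

Rosa vs Quinn: 39–19
Rosa vs Kira: 43–15
Rosa vs Noor: 32–26
Rosa beats every other candidate.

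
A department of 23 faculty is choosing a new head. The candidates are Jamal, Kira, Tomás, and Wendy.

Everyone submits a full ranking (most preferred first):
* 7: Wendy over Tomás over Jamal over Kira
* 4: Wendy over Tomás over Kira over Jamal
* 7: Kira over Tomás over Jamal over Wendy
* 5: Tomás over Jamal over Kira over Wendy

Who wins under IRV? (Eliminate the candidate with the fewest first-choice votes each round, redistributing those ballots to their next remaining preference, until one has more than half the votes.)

Round 1: Jamal 0, Kira 7, Tomás 5, Wendy 11. Jamal eliminated.
Round 2: Kira 7, Tomás 5, Wendy 11. Tomás eliminated.
Round 3: Kira 12, Wendy 11. Kira has a majority (≥12).

Kira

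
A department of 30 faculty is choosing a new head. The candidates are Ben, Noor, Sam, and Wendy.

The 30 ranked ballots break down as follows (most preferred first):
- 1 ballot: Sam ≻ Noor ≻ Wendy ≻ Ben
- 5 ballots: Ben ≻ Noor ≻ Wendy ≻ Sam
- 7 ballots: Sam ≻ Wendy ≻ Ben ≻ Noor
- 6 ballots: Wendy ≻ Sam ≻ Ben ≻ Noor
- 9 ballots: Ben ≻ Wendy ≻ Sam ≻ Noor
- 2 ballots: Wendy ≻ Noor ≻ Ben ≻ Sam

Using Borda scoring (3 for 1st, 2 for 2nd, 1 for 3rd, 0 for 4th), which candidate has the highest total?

Wendy

Ben: 1×0 + 5×3 + 7×1 + 6×1 + 9×3 + 2×1 = 57
Noor: 1×2 + 5×2 + 7×0 + 6×0 + 9×0 + 2×2 = 16
Sam: 1×3 + 5×0 + 7×3 + 6×2 + 9×1 + 2×0 = 45
Wendy: 1×1 + 5×1 + 7×2 + 6×3 + 9×2 + 2×3 = 62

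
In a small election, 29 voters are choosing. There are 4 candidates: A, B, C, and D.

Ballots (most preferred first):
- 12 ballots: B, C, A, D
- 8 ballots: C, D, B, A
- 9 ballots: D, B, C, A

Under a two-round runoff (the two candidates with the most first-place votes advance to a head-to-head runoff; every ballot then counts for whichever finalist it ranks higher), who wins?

D

Round 1 first-place votes: A 0, B 12, C 8, D 9. B and D advance.
Runoff: B is ranked above D on 12 ballots, D above B on 17.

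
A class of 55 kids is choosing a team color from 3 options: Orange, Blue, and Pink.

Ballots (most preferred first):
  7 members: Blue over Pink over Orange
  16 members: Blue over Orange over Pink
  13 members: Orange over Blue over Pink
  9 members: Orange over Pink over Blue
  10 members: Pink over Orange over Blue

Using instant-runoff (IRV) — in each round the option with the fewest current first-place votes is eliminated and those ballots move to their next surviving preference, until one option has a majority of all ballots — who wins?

Orange

Round 1: Orange 22, Blue 23, Pink 10. Pink eliminated.
Round 2: Orange 32, Blue 23. Orange has a majority (≥28).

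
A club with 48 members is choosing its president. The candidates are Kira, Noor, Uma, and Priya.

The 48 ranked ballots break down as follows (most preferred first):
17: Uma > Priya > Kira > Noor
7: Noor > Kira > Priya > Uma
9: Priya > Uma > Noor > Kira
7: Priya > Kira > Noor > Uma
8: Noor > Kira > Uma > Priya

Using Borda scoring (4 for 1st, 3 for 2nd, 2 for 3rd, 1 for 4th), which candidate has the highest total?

Priya

Kira: 17×2 + 7×3 + 9×1 + 7×3 + 8×3 = 109
Noor: 17×1 + 7×4 + 9×2 + 7×2 + 8×4 = 109
Uma: 17×4 + 7×1 + 9×3 + 7×1 + 8×2 = 125
Priya: 17×3 + 7×2 + 9×4 + 7×4 + 8×1 = 137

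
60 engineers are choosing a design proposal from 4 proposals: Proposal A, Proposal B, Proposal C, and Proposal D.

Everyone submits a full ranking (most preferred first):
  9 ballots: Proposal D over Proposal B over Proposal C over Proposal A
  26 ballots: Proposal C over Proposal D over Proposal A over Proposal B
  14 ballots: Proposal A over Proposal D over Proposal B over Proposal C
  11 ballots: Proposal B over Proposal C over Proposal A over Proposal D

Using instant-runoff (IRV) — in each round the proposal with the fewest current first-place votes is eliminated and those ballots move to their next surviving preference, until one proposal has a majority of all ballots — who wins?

Proposal B

Round 1: Proposal A 14, Proposal B 11, Proposal C 26, Proposal D 9. Proposal D eliminated.
Round 2: Proposal A 14, Proposal B 20, Proposal C 26. Proposal A eliminated.
Round 3: Proposal B 34, Proposal C 26. Proposal B has a majority (≥31).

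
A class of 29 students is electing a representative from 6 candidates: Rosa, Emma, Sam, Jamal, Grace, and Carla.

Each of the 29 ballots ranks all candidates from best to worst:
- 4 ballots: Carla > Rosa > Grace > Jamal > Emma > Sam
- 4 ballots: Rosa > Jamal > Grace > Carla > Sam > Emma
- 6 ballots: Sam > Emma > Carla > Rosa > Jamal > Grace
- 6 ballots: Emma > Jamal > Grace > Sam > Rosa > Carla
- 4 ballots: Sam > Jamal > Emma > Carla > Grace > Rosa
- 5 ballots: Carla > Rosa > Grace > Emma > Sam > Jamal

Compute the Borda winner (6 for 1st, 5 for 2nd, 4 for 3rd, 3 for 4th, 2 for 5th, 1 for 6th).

Emma

Rosa: 4×5 + 4×6 + 6×3 + 6×2 + 4×1 + 5×5 = 103
Emma: 4×2 + 4×1 + 6×5 + 6×6 + 4×4 + 5×3 = 109
Sam: 4×1 + 4×2 + 6×6 + 6×3 + 4×6 + 5×2 = 100
Jamal: 4×3 + 4×5 + 6×2 + 6×5 + 4×5 + 5×1 = 99
Grace: 4×4 + 4×4 + 6×1 + 6×4 + 4×2 + 5×4 = 90
Carla: 4×6 + 4×3 + 6×4 + 6×1 + 4×3 + 5×6 = 108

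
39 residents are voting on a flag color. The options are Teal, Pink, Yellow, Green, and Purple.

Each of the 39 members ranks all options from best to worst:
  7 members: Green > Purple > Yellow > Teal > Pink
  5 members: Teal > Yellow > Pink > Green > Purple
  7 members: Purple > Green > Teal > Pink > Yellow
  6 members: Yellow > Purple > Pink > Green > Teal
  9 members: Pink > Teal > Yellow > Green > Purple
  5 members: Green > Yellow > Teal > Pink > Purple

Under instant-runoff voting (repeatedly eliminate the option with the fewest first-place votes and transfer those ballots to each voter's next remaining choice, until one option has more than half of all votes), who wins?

Yellow

Round 1: Teal 5, Pink 9, Yellow 6, Green 12, Purple 7. Teal eliminated.
Round 2: Pink 9, Yellow 11, Green 12, Purple 7. Purple eliminated.
Round 3: Pink 9, Yellow 11, Green 19. Pink eliminated.
Round 4: Yellow 20, Green 19. Yellow has a majority (≥20).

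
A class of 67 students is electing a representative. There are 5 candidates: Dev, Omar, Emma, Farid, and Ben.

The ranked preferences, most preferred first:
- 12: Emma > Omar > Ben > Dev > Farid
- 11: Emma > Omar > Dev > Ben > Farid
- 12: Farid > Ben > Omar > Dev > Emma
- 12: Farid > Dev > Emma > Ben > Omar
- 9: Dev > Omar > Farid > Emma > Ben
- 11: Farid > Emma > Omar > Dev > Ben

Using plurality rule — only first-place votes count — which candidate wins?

Farid

First-place votes: Dev 9, Omar 0, Emma 23, Farid 35, Ben 0.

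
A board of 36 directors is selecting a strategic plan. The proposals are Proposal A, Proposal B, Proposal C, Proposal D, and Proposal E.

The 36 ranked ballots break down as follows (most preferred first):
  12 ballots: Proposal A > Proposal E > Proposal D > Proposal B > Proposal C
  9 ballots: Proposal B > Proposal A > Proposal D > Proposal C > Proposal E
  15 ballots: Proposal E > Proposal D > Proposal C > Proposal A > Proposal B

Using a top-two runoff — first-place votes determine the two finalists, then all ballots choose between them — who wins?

Proposal A

Round 1 first-place votes: Proposal A 12, Proposal B 9, Proposal C 0, Proposal D 0, Proposal E 15. Proposal E and Proposal A advance.
Runoff: Proposal E is ranked above Proposal A on 15 ballots, Proposal A above Proposal E on 21.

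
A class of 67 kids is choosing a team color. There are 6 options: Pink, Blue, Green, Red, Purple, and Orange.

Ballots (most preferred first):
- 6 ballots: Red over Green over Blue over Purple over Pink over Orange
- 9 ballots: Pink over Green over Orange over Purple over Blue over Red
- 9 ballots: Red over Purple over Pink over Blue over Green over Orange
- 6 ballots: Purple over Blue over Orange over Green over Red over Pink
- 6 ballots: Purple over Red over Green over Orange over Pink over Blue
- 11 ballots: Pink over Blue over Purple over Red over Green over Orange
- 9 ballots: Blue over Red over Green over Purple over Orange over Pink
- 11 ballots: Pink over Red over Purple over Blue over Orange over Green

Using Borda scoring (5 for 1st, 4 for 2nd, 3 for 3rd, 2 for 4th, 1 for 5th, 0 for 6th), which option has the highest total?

Purple

Pink: 6×1 + 9×5 + 9×3 + 6×0 + 6×1 + 11×5 + 9×0 + 11×5 = 194
Blue: 6×3 + 9×1 + 9×2 + 6×4 + 6×0 + 11×4 + 9×5 + 11×2 = 180
Green: 6×4 + 9×4 + 9×1 + 6×2 + 6×3 + 11×1 + 9×3 + 11×0 = 137
Red: 6×5 + 9×0 + 9×5 + 6×1 + 6×4 + 11×2 + 9×4 + 11×4 = 207
Purple: 6×2 + 9×2 + 9×4 + 6×5 + 6×5 + 11×3 + 9×2 + 11×3 = 210
Orange: 6×0 + 9×3 + 9×0 + 6×3 + 6×2 + 11×0 + 9×1 + 11×1 = 77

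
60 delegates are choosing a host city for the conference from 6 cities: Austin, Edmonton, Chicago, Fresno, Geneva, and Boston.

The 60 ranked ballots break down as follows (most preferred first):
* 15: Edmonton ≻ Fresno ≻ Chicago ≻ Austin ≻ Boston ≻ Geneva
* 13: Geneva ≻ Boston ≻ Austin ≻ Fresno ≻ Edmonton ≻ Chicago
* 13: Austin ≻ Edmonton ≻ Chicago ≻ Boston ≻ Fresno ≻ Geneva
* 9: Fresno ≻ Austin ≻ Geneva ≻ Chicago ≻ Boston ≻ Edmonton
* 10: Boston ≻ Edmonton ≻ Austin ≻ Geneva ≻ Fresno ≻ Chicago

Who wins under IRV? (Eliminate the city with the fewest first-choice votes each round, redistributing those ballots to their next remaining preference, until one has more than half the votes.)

Austin

Round 1: Austin 13, Edmonton 15, Chicago 0, Fresno 9, Geneva 13, Boston 10. Chicago eliminated.
Round 2: Austin 13, Edmonton 15, Fresno 9, Geneva 13, Boston 10. Fresno eliminated.
Round 3: Austin 22, Edmonton 15, Geneva 13, Boston 10. Boston eliminated.
Round 4: Austin 22, Edmonton 25, Geneva 13. Geneva eliminated.
Round 5: Austin 35, Edmonton 25. Austin has a majority (≥31).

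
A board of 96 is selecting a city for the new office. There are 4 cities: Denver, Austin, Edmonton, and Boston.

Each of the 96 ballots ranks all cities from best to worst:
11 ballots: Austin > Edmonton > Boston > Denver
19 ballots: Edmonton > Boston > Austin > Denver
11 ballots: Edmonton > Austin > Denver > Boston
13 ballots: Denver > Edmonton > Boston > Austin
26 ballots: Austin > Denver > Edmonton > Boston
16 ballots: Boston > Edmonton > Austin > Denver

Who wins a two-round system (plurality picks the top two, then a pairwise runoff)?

Edmonton

Round 1 first-place votes: Denver 13, Austin 37, Edmonton 30, Boston 16. Austin and Edmonton advance.
Runoff: Austin is ranked above Edmonton on 37 ballots, Edmonton above Austin on 59.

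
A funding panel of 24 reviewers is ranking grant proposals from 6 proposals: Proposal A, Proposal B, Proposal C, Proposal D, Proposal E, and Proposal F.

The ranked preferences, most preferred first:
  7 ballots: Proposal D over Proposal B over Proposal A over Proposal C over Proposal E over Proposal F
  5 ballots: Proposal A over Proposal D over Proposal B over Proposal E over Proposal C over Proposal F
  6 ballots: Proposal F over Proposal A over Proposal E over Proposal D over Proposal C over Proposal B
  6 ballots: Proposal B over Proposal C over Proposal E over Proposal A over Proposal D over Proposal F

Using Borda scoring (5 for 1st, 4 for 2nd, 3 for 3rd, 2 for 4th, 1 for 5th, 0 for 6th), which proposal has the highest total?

Proposal A: 7×3 + 5×5 + 6×4 + 6×2 = 82
Proposal B: 7×4 + 5×3 + 6×0 + 6×5 = 73
Proposal C: 7×2 + 5×1 + 6×1 + 6×4 = 49
Proposal D: 7×5 + 5×4 + 6×2 + 6×1 = 73
Proposal E: 7×1 + 5×2 + 6×3 + 6×3 = 53
Proposal F: 7×0 + 5×0 + 6×5 + 6×0 = 30

Proposal A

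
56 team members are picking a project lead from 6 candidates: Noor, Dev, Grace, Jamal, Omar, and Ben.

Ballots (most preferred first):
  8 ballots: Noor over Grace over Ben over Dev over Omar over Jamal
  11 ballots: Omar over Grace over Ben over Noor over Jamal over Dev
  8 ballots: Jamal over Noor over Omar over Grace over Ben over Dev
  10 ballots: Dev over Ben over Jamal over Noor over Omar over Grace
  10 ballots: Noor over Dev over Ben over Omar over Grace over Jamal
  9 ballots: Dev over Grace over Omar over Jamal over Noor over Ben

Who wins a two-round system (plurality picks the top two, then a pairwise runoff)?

Round 1 first-place votes: Noor 18, Dev 19, Grace 0, Jamal 8, Omar 11, Ben 0. Dev and Noor advance.
Runoff: Dev is ranked above Noor on 19 ballots, Noor above Dev on 37.

Noor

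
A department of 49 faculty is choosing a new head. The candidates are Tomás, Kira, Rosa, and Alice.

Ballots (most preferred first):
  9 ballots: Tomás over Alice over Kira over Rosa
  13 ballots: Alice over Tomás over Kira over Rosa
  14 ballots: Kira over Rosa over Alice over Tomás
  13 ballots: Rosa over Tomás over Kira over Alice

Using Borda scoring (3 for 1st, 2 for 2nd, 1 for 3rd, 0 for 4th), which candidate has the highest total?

Tomás

Tomás: 9×3 + 13×2 + 14×0 + 13×2 = 79
Kira: 9×1 + 13×1 + 14×3 + 13×1 = 77
Rosa: 9×0 + 13×0 + 14×2 + 13×3 = 67
Alice: 9×2 + 13×3 + 14×1 + 13×0 = 71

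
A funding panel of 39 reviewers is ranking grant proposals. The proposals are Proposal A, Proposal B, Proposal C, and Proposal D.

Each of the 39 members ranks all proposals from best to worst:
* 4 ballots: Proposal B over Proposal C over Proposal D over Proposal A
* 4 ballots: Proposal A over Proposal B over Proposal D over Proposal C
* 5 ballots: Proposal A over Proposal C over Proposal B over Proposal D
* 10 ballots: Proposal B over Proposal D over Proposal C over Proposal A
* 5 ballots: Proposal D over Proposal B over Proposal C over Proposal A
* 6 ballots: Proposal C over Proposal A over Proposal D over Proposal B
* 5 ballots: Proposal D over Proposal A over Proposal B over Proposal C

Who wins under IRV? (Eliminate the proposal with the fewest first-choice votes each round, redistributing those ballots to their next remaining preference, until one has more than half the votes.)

Round 1: Proposal A 9, Proposal B 14, Proposal C 6, Proposal D 10. Proposal C eliminated.
Round 2: Proposal A 15, Proposal B 14, Proposal D 10. Proposal D eliminated.
Round 3: Proposal A 20, Proposal B 19. Proposal A has a majority (≥20).

Proposal A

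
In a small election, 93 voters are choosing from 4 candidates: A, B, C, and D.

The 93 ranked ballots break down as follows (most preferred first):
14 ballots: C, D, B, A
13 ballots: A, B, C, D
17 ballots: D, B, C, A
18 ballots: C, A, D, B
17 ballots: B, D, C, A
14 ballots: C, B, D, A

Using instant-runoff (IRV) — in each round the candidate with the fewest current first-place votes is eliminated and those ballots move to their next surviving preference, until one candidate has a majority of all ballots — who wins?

B

Round 1: A 13, B 17, C 46, D 17. A eliminated.
Round 2: B 30, C 46, D 17. D eliminated.
Round 3: B 47, C 46. B has a majority (≥47).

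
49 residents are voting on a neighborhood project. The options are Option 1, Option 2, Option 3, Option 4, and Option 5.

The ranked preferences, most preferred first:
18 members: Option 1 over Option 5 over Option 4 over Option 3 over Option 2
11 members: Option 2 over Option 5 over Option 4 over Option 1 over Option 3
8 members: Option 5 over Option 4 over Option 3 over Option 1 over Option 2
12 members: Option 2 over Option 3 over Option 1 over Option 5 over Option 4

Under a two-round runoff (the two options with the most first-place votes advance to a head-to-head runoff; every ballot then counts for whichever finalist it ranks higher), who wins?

Option 1

Round 1 first-place votes: Option 1 18, Option 2 23, Option 3 0, Option 4 0, Option 5 8. Option 2 and Option 1 advance.
Runoff: Option 2 is ranked above Option 1 on 23 ballots, Option 1 above Option 2 on 26.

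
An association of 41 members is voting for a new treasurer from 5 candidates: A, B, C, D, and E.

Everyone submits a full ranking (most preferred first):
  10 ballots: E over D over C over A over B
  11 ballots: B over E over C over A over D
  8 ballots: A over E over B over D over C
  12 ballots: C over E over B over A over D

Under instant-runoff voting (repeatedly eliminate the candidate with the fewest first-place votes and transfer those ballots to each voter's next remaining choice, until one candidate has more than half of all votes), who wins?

Round 1: A 8, B 11, C 12, D 0, E 10. D eliminated.
Round 2: A 8, B 11, C 12, E 10. A eliminated.
Round 3: B 11, C 12, E 18. B eliminated.
Round 4: C 12, E 29. E has a majority (≥21).

E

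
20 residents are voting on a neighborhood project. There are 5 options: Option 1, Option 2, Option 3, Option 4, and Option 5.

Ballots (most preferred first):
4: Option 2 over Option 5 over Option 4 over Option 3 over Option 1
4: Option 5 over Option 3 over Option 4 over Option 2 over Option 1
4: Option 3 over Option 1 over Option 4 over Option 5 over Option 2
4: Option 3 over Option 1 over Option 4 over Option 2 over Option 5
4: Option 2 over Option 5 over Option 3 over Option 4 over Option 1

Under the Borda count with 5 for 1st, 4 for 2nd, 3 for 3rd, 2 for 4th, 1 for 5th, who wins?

Option 3

Option 1: 4×1 + 4×1 + 4×4 + 4×4 + 4×1 = 44
Option 2: 4×5 + 4×2 + 4×1 + 4×2 + 4×5 = 60
Option 3: 4×2 + 4×4 + 4×5 + 4×5 + 4×3 = 76
Option 4: 4×3 + 4×3 + 4×3 + 4×3 + 4×2 = 56
Option 5: 4×4 + 4×5 + 4×2 + 4×1 + 4×4 = 64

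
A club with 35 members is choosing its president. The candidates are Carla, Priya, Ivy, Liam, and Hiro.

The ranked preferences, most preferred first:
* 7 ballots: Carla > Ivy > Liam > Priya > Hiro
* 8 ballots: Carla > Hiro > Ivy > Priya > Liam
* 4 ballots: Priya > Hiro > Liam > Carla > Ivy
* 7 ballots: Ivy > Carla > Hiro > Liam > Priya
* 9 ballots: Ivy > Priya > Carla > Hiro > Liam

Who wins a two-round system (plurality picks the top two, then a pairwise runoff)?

Carla

Round 1 first-place votes: Carla 15, Priya 4, Ivy 16, Liam 0, Hiro 0. Ivy and Carla advance.
Runoff: Ivy is ranked above Carla on 16 ballots, Carla above Ivy on 19.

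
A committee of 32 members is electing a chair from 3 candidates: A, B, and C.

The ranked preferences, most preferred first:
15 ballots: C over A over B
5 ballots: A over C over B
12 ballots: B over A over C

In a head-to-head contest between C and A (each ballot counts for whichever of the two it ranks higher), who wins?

A

C is ranked above A on 15 ballots; A above C on 17.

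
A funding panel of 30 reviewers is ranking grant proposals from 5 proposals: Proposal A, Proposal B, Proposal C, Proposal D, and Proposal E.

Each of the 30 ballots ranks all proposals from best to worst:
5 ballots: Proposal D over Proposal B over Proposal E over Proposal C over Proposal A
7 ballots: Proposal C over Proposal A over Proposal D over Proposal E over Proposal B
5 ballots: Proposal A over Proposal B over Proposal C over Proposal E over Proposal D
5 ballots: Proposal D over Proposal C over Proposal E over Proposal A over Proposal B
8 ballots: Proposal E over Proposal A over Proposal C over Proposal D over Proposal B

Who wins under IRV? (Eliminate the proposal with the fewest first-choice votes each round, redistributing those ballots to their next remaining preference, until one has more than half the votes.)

Proposal C

Round 1: Proposal A 5, Proposal B 0, Proposal C 7, Proposal D 10, Proposal E 8. Proposal B eliminated.
Round 2: Proposal A 5, Proposal C 7, Proposal D 10, Proposal E 8. Proposal A eliminated.
Round 3: Proposal C 12, Proposal D 10, Proposal E 8. Proposal E eliminated.
Round 4: Proposal C 20, Proposal D 10. Proposal C has a majority (≥16).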